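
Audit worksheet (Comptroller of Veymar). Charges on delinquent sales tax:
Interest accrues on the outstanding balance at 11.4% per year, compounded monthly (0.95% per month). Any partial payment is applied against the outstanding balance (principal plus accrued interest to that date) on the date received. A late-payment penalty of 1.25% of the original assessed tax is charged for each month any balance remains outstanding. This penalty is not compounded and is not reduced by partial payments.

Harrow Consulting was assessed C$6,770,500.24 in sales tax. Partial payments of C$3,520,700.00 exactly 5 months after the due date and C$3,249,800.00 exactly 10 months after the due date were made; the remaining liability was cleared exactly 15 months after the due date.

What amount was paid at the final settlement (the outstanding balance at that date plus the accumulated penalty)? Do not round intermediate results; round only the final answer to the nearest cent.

C$1,794,682.65

Balance at month 5: C$6,770,500.2400 × (1 + 0.0095)^5 = C$7,098,267.7027…
After C$3,520,700.00 payment: C$7,098,267.7027… − C$3,520,700.00 = C$3,577,567.7027…
Balance at month 10: C$3,577,567.7027… × (1 + 0.0095)^5 = C$3,750,761.7426…
After C$3,249,800.00 payment: C$3,750,761.7426… − C$3,249,800.00 = C$500,961.7426…
Balance at month 15: C$500,961.7426… × (1 + 0.0095)^5 = C$525,213.8589…
Penalty: 15 × 1.25% × C$6,770,500.24 = C$1,269,468.80…
Final settlement = outstanding balance + penalty = C$525,213.8589… + C$1,269,468.80… = C$1,794,682.65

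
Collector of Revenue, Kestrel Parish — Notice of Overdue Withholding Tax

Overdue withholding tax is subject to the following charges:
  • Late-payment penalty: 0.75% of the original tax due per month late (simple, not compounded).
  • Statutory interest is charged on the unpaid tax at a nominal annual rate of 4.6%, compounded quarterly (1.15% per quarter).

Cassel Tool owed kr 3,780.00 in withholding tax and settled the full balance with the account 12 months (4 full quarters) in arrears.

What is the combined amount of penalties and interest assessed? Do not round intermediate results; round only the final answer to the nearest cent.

Late-payment penalty: 12 × 0.75% × kr 3,780.00 = kr 340.20
Interest: kr 3,780.00 × ((1 + 0.0115)^4 − 1) = kr 3,780.00 × 0.0467996… = kr 176.9025…
Penalties + interest = kr 340.2000 + kr 176.9025… = kr 517.10

kr 517.10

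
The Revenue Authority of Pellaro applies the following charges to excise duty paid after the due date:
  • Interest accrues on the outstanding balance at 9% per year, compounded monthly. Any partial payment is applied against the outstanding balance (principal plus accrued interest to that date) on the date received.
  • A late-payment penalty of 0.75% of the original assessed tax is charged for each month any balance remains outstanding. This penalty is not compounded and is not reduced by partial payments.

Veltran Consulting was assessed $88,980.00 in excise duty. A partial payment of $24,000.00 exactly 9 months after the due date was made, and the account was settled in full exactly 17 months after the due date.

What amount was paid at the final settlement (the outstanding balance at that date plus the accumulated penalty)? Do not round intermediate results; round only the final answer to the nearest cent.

$86,898.43

Monthly rate = 9% ÷ 12 = 0.75%
Balance at month 9: $88,980.0000 × (1 + 0.0075)^9 = $95,169.5235…
After $24,000.00 payment: $95,169.5235… − $24,000.00 = $71,169.5235…
Balance at month 17: $71,169.5235… × (1 + 0.0075)^8 = $75,553.4841…
Penalty: 17 × 0.75% × $88,980.00 = $11,344.95
Final settlement = outstanding balance + penalty = $75,553.4841… + $11,344.95 = $86,898.43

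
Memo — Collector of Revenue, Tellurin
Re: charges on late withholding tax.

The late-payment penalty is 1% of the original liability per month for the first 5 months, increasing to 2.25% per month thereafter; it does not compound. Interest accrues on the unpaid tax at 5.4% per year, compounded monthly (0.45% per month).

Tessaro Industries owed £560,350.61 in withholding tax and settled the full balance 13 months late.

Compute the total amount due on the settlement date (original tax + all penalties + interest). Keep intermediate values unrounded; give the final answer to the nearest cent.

£722,911.60

Penalty, months 1–5: 5 × 1% × £560,350.61 = £28,017.53…
Penalty, months 6–13: 8 × 2.25% × £560,350.61 = £100,863.11…
Interest: £560,350.61 × ((1 + 0.0045)^13 − 1) = £560,350.61 × 0.0601059… = £33,680.3538…
Total = £560,350.61 + £128,880.6403 + £33,680.3538… = £722,911.60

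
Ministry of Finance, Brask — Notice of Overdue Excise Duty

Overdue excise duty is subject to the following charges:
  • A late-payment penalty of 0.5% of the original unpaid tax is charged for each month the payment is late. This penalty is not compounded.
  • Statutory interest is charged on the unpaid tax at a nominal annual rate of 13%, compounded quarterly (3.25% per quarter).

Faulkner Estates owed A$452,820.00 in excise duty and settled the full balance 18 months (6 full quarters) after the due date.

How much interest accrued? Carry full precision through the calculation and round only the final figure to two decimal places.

Interest: A$452,820.00 × ((1 + 0.0325)^6 − 1) = A$452,820.00 × 0.2115473… = A$95,792.8331…

A$95,792.83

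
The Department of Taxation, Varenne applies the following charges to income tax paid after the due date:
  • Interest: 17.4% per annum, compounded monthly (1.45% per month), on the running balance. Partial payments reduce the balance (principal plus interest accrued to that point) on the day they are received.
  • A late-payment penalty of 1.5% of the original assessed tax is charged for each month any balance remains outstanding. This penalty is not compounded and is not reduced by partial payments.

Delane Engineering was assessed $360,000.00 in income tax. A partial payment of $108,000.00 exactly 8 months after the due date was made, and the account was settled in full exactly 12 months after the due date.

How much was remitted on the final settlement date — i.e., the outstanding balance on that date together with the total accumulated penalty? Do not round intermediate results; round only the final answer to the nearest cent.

Balance at month 8: $360,000.0000 × (1 + 0.0145)^8 = $403,941.9073…
After $108,000.00 payment: $403,941.9073… − $108,000.00 = $295,941.9073…
Balance at month 12: $295,941.9073… × (1 + 0.0145)^4 = $313,483.4905…
Penalty: 12 × 1.5% × $360,000.00 = $64,800.00
Final settlement = outstanding balance + penalty = $313,483.4905… + $64,800.00 = $378,283.49

$378,283.49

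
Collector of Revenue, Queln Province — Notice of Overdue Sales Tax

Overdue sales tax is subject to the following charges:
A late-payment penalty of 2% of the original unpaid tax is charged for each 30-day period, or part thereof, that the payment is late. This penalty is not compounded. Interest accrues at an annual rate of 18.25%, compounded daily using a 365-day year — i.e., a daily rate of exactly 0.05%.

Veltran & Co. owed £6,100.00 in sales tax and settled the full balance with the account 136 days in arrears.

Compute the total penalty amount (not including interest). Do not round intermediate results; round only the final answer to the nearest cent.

Penalty periods: ⌈136/30⌉ = 5; penalty = 5 × 2% × £6,100.00 = £610.00

£610.00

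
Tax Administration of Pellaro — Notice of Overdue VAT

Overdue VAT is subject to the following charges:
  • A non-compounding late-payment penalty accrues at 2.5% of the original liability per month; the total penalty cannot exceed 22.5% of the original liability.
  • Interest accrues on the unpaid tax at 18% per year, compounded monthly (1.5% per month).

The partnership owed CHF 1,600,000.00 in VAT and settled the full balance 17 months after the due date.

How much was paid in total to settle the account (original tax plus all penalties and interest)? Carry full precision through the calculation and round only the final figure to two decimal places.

Penalty (uncapped): 17 × 2.5% × CHF 1,600,000.00 = CHF 680,000.00; cap = 22.5% × CHF 1,600,000.00 = CHF 360,000.00 → penalty = CHF 360,000.00
Interest: CHF 1,600,000.00 × ((1 + 0.015)^17 − 1) = CHF 1,600,000.00 × 0.2880203… = CHF 460,832.5294…
Total = CHF 1,600,000.00 + CHF 360,000.0000 + CHF 460,832.5294… = CHF 2,420,832.53

CHF 2,420,832.53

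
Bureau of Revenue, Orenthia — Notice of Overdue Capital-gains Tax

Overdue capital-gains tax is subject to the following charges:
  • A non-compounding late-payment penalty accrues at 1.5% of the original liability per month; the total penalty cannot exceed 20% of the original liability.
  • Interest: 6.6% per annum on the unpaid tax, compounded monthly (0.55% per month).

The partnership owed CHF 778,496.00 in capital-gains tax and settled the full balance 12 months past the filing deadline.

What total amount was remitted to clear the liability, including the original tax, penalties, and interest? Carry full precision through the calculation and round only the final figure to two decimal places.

Penalty: 12 × 1.5% × CHF 778,496.00 = CHF 140,129.28 (below the 20% cap of CHF 155,699.20)
Interest: CHF 778,496.00 × ((1 + 0.0055)^12 − 1) = CHF 778,496.00 × 0.0680336… = CHF 52,963.8539…
Total = CHF 778,496.00 + CHF 140,129.2800 + CHF 52,963.8539… = CHF 971,589.13

CHF 971,589.13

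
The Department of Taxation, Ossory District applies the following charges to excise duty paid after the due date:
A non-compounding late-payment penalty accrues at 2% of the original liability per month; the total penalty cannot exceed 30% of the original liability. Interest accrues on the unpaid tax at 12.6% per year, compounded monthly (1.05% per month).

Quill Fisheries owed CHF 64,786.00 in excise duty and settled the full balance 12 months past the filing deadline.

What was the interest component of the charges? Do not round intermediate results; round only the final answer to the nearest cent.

Interest: CHF 64,786.00 × ((1 + 0.0105)^12 − 1) = CHF 64,786.00 × 0.1335373… = CHF 8,651.3473…

CHF 8,651.35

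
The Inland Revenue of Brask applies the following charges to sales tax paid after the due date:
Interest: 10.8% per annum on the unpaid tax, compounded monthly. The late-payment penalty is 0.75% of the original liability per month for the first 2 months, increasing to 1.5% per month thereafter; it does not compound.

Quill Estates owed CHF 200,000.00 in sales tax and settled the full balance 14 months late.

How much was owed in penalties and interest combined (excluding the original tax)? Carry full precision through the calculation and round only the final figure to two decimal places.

Penalty, months 1–2: 2 × 0.75% × CHF 200,000.00 = CHF 3,000.00
Penalty, months 3–14: 12 × 1.5% × CHF 200,000.00 = CHF 36,000.00
Interest (10.8%/yr ÷ 12 = 0.9%/month): CHF 200,000.00 × ((1 + 0.009)^14 − 1) = CHF 26,728.6087…
Penalties + interest = CHF 39,000.0000 + CHF 26,728.6087… = CHF 65,728.61

CHF 65,728.61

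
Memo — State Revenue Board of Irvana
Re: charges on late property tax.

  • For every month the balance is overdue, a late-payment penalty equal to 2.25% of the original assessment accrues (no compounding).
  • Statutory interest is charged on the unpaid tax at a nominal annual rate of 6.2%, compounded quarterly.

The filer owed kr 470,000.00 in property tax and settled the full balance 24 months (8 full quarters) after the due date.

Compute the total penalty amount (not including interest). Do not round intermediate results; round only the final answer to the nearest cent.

Late-payment penalty: 24 × 2.25% × kr 470,000.00 = kr 253,800.00

kr 253,800.00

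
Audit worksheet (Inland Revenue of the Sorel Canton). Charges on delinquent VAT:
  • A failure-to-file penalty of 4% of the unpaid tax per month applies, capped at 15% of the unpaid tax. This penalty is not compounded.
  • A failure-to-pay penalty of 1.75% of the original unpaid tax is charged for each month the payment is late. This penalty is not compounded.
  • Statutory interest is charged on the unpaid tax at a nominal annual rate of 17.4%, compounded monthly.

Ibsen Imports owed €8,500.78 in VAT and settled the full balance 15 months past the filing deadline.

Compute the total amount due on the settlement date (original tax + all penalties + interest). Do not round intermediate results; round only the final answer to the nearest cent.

€14,056.26

Failure-to-file: 15 × 4% × €8,500.78 = €5,100.47…, capped at 15% × €8,500.78 = €1,275.12…
Failure-to-pay penalty = 1.75% × €8,500.78 × 15 mo = €2,231.45…
Interest (17.4%/yr ÷ 12 = 1.45%/month): €8,500.78 × ((1 + 0.0145)^15 − 1) = €2,048.9063…
Total = €8,500.78 + €3,506.5718… + €2,048.9063… = €14,056.26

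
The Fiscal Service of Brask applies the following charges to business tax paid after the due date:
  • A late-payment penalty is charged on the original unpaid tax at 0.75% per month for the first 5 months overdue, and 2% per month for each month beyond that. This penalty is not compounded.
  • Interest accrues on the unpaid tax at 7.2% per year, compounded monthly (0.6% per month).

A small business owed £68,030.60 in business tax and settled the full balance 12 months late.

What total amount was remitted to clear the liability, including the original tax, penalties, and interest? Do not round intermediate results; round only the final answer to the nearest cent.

Penalty, months 1–5: 5 × 0.75% × £68,030.60 = £2,551.15…
Penalty, months 6–12: 7 × 2% × £68,030.60 = £9,524.28…
Interest: £68,030.60 × ((1 + 0.006)^12 − 1) = £68,030.60 × 0.0744242… = £5,063.1208…
Total = £68,030.60 + £12,075.4315 + £5,063.1208… = £85,169.15

£85,169.15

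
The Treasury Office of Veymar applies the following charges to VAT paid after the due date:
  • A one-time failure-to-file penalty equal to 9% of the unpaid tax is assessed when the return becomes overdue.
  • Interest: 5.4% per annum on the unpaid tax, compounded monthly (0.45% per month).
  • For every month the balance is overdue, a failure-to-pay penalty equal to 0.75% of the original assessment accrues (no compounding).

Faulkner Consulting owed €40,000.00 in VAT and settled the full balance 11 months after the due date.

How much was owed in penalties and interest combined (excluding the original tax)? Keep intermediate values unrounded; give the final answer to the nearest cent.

€8,925.16

Failure-to-file penalty: 9% × €40,000.00 = €3,600.00
Failure-to-pay penalty = 0.75% × €40,000.00 × 11 mo = €3,300.00
Interest: €40,000.00 × ((1 + 0.0045)^11 − 1) = €40,000.00 × 0.0506289… = €2,025.1569…
Penalties + interest = €6,900.0000 + €2,025.1569… = €8,925.16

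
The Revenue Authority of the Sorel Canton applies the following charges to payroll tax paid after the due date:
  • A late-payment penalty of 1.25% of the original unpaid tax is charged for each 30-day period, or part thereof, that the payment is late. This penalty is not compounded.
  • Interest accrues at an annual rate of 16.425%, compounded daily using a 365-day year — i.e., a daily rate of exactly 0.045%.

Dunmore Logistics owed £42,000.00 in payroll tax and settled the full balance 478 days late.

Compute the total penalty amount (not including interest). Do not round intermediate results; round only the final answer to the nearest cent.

£8,400.00

Penalty periods: ⌈478/30⌉ = 16; penalty = 16 × 1.25% × £42,000.00 = £8,400.00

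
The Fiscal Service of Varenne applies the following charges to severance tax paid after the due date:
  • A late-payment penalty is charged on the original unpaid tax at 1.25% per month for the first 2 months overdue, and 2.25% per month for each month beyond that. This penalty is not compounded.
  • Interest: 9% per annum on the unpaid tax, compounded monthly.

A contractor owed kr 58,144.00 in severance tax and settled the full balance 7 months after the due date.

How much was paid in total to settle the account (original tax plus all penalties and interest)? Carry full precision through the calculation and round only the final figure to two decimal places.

Penalty, months 1–2: 2 × 1.25% × kr 58,144.00 = kr 1,453.60
Penalty, months 3–7: 5 × 2.25% × kr 58,144.00 = kr 6,541.20
Interest (9%/yr ÷ 12 = 0.75%/month): kr 58,144.00 × ((1 + 0.0075)^7 − 1) = kr 3,122.1076…
Total = kr 58,144.00 + kr 7,994.8000 + kr 3,122.1076… = kr 69,260.91

kr 69,260.91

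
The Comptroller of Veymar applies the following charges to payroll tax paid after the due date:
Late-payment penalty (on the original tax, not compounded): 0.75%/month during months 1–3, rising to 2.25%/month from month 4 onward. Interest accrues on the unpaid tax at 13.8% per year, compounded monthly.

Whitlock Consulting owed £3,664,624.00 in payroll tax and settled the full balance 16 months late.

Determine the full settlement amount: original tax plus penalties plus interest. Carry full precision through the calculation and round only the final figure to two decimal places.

Penalty, months 1–3: 3 × 0.75% × £3,664,624.00 = £82,454.04
Penalty, months 4–16: 13 × 2.25% × £3,664,624.00 = £1,071,902.52
Interest (13.8%/yr ÷ 12 = 1.15%/month): £3,664,624.00 × ((1 + 0.0115)^16 − 1) = £735,689.4631…
Total = £3,664,624.00 + £1,154,356.5600 + £735,689.4631… = £5,554,670.02

£5,554,670.02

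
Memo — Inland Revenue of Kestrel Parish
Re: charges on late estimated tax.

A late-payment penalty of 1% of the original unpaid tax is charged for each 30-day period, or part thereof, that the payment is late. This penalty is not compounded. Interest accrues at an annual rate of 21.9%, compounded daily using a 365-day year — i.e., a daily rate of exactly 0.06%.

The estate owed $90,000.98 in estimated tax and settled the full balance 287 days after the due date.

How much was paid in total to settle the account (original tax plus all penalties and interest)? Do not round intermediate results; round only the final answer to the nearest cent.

Penalty periods: ⌈287/30⌉ = 10; penalty = 10 × 1% × $90,000.98 = $9,000.10…
Interest: $90,000.98 × ((1 + 0.0006)^287 − 1) = $90,000.98 × 0.18785405… = $16,907.0487…
Total = $90,000.98 + $9,000.0980 + $16,907.0487… = $115,908.13

$115,908.13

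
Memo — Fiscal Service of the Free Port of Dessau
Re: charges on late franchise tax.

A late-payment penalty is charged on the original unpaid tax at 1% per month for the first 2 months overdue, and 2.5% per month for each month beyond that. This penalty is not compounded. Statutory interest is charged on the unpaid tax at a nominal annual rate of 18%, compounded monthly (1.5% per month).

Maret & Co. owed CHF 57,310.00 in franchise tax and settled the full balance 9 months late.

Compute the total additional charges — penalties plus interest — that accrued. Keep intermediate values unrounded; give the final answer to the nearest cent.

CHF 19,393.13

Penalty, months 1–2: 2 × 1% × CHF 57,310.00 = CHF 1,146.20
Penalty, months 3–9: 7 × 2.5% × CHF 57,310.00 = CHF 10,029.25
Interest: CHF 57,310.00 × ((1 + 0.015)^9 − 1) = CHF 57,310.00 × 0.1433900… = CHF 8,217.6795…
Penalties + interest = CHF 11,175.4500 + CHF 8,217.6795… = CHF 19,393.13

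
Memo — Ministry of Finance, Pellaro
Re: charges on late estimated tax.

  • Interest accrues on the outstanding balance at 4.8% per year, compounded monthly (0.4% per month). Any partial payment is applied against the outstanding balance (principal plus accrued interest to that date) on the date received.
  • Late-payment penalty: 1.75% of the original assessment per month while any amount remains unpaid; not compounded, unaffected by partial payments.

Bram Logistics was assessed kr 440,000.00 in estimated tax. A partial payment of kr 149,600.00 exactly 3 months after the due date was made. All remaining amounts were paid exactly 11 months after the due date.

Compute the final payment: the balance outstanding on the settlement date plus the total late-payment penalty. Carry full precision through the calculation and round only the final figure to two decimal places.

kr 389,997.12

Balance at month 3: kr 440,000.0000 × (1 + 0.004)^3 = kr 445,301.1482…
After kr 149,600.00 payment: kr 445,301.1482… − kr 149,600.00 = kr 295,701.1482…
Balance at month 11: kr 295,701.1482… × (1 + 0.004)^8 = kr 305,297.1241…
Penalty: 11 × 1.75% × kr 440,000.00 = kr 84,700.00
Final settlement = outstanding balance + penalty = kr 305,297.1241… + kr 84,700.00 = kr 389,997.12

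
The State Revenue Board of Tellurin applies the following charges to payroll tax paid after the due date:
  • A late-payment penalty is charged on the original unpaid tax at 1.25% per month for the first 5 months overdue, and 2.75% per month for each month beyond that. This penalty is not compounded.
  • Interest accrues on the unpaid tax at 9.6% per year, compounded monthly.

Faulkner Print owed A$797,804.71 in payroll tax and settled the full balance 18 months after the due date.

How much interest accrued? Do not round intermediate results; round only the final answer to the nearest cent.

A$123,039.53

Interest (9.6%/yr ÷ 12 = 0.8%/month): A$797,804.71 × ((1 + 0.008)^18 − 1) = A$123,039.5258…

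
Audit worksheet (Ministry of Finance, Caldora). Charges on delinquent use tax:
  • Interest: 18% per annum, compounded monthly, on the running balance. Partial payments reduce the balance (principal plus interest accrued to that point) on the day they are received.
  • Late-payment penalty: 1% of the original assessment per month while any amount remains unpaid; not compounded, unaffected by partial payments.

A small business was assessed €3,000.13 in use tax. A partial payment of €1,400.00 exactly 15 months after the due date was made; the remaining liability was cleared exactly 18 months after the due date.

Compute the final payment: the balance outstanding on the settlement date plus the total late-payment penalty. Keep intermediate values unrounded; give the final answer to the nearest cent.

€2,998.27

Monthly rate = 18% ÷ 12 = 1.5%
Balance at month 15: €3,000.1300 × (1 + 0.015)^15 = €3,750.8587…
After €1,400.00 payment: €3,750.8587… − €1,400.00 = €2,350.8587…
Balance at month 18: €2,350.8587… × (1 + 0.015)^3 = €2,458.2421…
Penalty: 18 × 1% × €3,000.13 = €540.02…
Final settlement = outstanding balance + penalty = €2,458.2421… + €540.02… = €2,998.27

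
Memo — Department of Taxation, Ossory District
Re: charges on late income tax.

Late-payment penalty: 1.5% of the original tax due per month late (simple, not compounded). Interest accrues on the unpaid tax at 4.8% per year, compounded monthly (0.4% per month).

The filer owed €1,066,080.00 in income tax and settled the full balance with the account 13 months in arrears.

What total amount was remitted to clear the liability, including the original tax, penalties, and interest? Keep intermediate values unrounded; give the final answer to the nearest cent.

Late-payment penalty = 1.5% × €1,066,080.00 × 13 mo = €207,885.60
Interest: €1,066,080.00 × ((1 + 0.004)^13 − 1) = €1,066,080.00 × 0.0532665… = €56,786.3379…
Total = €1,066,080.00 + €207,885.6000 + €56,786.3379… = €1,330,751.94

€1,330,751.94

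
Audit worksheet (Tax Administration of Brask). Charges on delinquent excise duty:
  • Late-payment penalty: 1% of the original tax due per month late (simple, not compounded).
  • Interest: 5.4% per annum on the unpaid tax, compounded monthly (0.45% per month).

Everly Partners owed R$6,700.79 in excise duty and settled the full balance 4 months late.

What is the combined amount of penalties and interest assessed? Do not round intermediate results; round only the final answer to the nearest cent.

Late-payment penalty = 1% × R$6,700.79 × 4 mo = R$268.03…
Interest: R$6,700.79 × ((1 + 0.0045)^4 − 1) = R$6,700.79 × 0.0181219… = R$121.4308…
Penalties + interest = R$268.0316 + R$121.4308… = R$389.46

R$389.46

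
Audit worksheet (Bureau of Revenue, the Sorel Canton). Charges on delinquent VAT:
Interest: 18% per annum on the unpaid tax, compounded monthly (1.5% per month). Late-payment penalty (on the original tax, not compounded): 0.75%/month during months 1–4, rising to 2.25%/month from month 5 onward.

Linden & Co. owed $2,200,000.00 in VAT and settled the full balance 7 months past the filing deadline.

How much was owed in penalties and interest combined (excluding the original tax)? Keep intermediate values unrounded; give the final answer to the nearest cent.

$456,158.81

Penalty, months 1–4: 4 × 0.75% × $2,200,000.00 = $66,000.00
Penalty, months 5–7: 3 × 2.25% × $2,200,000.00 = $148,500.00
Interest: $2,200,000.00 × ((1 + 0.015)^7 − 1) = $2,200,000.00 × 0.1098449… = $241,658.8084…
Penalties + interest = $214,500.0000 + $241,658.8084… = $456,158.81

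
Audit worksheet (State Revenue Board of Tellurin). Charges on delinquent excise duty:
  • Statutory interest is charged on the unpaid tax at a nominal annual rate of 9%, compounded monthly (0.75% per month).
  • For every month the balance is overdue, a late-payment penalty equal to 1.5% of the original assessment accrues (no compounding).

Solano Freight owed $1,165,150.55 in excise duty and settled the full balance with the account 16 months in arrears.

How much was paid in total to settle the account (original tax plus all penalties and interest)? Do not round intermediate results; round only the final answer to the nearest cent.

$1,592,751.61

Late-payment penalty = 1.5% × $1,165,150.55 × 16 mo = $279,636.13…
Interest: $1,165,150.55 × ((1 + 0.0075)^16 − 1) = $1,165,150.55 × 0.1269921… = $147,964.9311…
Total = $1,165,150.55 + $279,636.1320 + $147,964.9311… = $1,592,751.61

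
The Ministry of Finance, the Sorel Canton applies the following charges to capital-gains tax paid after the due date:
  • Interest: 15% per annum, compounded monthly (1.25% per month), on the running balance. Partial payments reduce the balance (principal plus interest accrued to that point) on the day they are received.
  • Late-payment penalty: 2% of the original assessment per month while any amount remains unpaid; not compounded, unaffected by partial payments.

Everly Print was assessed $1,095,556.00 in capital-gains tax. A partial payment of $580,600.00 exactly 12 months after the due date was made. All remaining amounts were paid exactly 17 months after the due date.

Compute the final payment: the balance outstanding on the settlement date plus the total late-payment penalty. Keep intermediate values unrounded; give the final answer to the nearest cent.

Balance at month 12: $1,095,556.0000 × (1 + 0.0125)^12 = $1,271,671.5764…
After $580,600.00 payment: $1,271,671.5764… − $580,600.00 = $691,071.5764…
Balance at month 17: $691,071.5764… × (1 + 0.0125)^5 = $735,356.9313…
Penalty: 17 × 2% × $1,095,556.00 = $372,489.04
Final settlement = outstanding balance + penalty = $735,356.9313… + $372,489.04 = $1,107,845.97

$1,107,845.97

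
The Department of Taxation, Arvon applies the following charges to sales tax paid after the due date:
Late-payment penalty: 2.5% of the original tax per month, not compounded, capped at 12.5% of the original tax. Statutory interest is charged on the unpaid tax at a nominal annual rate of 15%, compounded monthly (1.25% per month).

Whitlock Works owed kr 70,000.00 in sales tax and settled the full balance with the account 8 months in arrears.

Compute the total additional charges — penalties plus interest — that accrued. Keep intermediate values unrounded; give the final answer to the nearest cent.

Penalty (uncapped): 8 × 2.5% × kr 70,000.00 = kr 14,000.00; cap = 12.5% × kr 70,000.00 = kr 8,750.00 → penalty = kr 8,750.00
Interest: kr 70,000.00 × ((1 + 0.0125)^8 − 1) = kr 70,000.00 × 0.1044861… = kr 7,314.0271…
Penalties + interest = kr 8,750.0000 + kr 7,314.0271… = kr 16,064.03

kr 16,064.03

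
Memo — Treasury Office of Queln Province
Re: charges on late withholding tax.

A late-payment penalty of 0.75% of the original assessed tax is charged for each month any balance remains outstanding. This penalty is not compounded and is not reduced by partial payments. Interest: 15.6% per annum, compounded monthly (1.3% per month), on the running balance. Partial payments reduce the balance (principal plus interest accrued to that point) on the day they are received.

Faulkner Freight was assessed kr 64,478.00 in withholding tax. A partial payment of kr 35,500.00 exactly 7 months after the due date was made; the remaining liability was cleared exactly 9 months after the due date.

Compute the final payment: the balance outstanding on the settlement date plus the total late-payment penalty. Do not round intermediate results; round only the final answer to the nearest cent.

Balance at month 7: kr 64,478.0000 × (1 + 0.013)^7 = kr 70,579.3534…
After kr 35,500.00 payment: kr 70,579.3534… − kr 35,500.00 = kr 35,079.3534…
Balance at month 9: kr 35,079.3534… × (1 + 0.013)^2 = kr 35,997.3450…
Penalty: 9 × 0.75% × kr 64,478.00 = kr 4,352.27…
Final settlement = outstanding balance + penalty = kr 35,997.3450… + kr 4,352.27… = kr 40,349.61

kr 40,349.61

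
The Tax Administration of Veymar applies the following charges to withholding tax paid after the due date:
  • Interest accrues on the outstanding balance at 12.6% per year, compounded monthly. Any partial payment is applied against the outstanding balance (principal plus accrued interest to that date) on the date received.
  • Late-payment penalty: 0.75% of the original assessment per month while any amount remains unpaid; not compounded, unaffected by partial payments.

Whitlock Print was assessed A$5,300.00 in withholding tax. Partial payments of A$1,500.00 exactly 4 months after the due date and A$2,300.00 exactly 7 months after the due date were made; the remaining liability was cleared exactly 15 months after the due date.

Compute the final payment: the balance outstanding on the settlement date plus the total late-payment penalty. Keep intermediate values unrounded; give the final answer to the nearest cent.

A$2,612.15

Monthly rate = 12.6% ÷ 12 = 1.05%
Balance at month 4: A$5,300.0000 × (1 + 0.0105)^4 = A$5,526.1306…
After A$1,500.00 payment: A$5,526.1306… − A$1,500.00 = A$4,026.1306…
Balance at month 7: A$4,026.1306… × (1 + 0.0105)^3 = A$4,154.2900…
After A$2,300.00 payment: A$4,154.2900… − A$2,300.00 = A$1,854.2900…
Balance at month 15: A$1,854.2900… × (1 + 0.0105)^8 = A$2,015.8963…
Penalty: 15 × 0.75% × A$5,300.00 = A$596.25
Final settlement = outstanding balance + penalty = A$2,015.8963… + A$596.25 = A$2,612.15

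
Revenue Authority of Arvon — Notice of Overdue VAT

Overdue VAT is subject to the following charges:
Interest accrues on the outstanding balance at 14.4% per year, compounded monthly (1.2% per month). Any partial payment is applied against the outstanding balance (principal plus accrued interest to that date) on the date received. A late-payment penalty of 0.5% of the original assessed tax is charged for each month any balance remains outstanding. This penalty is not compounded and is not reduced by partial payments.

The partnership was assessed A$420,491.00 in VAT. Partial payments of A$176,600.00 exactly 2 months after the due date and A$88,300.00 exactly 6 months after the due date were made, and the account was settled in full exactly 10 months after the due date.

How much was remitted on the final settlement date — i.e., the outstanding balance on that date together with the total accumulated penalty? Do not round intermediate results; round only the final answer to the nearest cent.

A$207,890.00

Balance at month 2: A$420,491.0000 × (1 + 0.012)^2 = A$430,643.3347…
After A$176,600.00 payment: A$430,643.3347… − A$176,600.00 = A$254,043.3347…
Balance at month 6: A$254,043.3347… × (1 + 0.012)^4 = A$266,458.6694…
After A$88,300.00 payment: A$266,458.6694… − A$88,300.00 = A$178,158.6694…
Balance at month 10: A$178,158.6694… × (1 + 0.012)^4 = A$186,865.4498…
Penalty: 10 × 0.5% × A$420,491.00 = A$21,024.55
Final settlement = outstanding balance + penalty = A$186,865.4498… + A$21,024.55 = A$207,890.00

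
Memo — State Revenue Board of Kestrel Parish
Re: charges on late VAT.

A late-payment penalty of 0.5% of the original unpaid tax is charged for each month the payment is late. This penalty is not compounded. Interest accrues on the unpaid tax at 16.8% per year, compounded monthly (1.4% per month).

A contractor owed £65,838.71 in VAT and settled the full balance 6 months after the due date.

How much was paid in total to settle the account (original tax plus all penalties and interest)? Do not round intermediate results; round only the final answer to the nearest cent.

Late-payment penalty = 0.5% × £65,838.71 × 6 mo = £1,975.16…
Interest: £65,838.71 × ((1 + 0.014)^6 − 1) = £65,838.71 × 0.0869955… = £5,727.6688…
Total = £65,838.71 + £1,975.1613 + £5,727.6688… = £73,541.54

£73,541.54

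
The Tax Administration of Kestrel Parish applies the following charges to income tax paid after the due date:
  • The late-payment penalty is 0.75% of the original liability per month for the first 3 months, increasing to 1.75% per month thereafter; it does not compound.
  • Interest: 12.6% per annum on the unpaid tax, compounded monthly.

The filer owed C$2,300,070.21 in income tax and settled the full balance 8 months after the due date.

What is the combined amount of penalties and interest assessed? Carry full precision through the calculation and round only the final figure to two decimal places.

Penalty, months 1–3: 3 × 0.75% × C$2,300,070.21 = C$51,751.58…
Penalty, months 4–8: 5 × 1.75% × C$2,300,070.21 = C$201,256.14…
Interest (12.6%/yr ÷ 12 = 1.05%/month): C$2,300,070.21 × ((1 + 0.0105)^8 − 1) = C$200,457.2946…
Penalties + interest = C$253,007.7231 + C$200,457.2946… = C$453,465.02

C$453,465.02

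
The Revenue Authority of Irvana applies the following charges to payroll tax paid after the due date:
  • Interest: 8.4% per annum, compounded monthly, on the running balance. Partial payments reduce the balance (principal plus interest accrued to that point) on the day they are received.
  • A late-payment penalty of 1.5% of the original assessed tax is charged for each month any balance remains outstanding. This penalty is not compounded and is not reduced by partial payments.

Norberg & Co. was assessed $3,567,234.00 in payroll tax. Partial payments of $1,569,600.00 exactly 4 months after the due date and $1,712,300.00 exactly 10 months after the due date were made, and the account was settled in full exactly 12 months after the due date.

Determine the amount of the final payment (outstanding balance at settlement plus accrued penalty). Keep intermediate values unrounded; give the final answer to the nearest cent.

Monthly rate = 8.4% ÷ 12 = 0.7%
Balance at month 4: $3,567,234.0000 × (1 + 0.007)^4 = $3,668,170.2216…
After $1,569,600.00 payment: $3,668,170.2216… − $1,569,600.00 = $2,098,570.2216…
Balance at month 10: $2,098,570.2216… × (1 + 0.007)^6 = $2,188,267.0920…
After $1,712,300.00 payment: $2,188,267.0920… − $1,712,300.00 = $475,967.0920…
Balance at month 12: $475,967.0920… × (1 + 0.007)^2 = $482,653.9537…
Penalty: 12 × 1.5% × $3,567,234.00 = $642,102.12
Final settlement = outstanding balance + penalty = $482,653.9537… + $642,102.12 = $1,124,756.07

$1,124,756.07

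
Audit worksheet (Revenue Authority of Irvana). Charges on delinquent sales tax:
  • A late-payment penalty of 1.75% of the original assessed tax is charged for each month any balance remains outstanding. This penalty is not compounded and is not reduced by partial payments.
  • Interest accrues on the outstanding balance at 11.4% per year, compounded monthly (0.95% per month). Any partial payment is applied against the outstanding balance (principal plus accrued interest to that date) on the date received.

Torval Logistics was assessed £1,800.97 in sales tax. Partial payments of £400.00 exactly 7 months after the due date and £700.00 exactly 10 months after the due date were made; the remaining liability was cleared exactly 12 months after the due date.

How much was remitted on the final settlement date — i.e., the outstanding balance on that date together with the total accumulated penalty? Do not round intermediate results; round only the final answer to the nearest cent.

£1,262.83

Balance at month 7: £1,800.9700 × (1 + 0.0095)^7 = £1,924.2024…
After £400.00 payment: £1,924.2024… − £400.00 = £1,524.2024…
Balance at month 10: £1,524.2024… × (1 + 0.0095)^3 = £1,568.0561…
After £700.00 payment: £1,568.0561… − £700.00 = £868.0561…
Balance at month 12: £868.0561… × (1 + 0.0095)^2 = £884.6275…
Penalty: 12 × 1.75% × £1,800.97 = £378.20…
Final settlement = outstanding balance + penalty = £884.6275… + £378.20… = £1,262.83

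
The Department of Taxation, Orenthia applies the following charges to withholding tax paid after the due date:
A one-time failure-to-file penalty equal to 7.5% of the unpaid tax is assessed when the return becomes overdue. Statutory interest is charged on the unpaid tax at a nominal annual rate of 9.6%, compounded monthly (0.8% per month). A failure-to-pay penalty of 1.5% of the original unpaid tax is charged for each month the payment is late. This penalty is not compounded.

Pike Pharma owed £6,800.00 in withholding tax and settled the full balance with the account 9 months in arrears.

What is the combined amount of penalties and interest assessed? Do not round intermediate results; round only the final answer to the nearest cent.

£1,933.56

Failure-to-file penalty: 7.5% × £6,800.00 = £510.00
Failure-to-pay penalty = 1.5% × £6,800.00 × 9 mo = £918.00
Interest: £6,800.00 × ((1 + 0.008)^9 − 1) = £6,800.00 × 0.0743475… = £505.5632…
Penalties + interest = £1,428.0000 + £505.5632… = £1,933.56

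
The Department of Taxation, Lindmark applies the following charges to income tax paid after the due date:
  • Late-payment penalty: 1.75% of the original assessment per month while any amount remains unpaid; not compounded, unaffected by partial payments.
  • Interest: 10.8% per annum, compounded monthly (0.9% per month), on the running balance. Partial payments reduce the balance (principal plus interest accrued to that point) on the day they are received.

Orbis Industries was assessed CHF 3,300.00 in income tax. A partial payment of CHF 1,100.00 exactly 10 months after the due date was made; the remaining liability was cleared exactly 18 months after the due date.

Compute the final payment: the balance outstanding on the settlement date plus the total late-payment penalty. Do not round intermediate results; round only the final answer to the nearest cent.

CHF 3,735.29

Balance at month 10: CHF 3,300.0000 × (1 + 0.009)^10 = CHF 3,609.3218…
After CHF 1,100.00 payment: CHF 3,609.3218… − CHF 1,100.00 = CHF 2,509.3218…
Balance at month 18: CHF 2,509.3218… × (1 + 0.009)^8 = CHF 2,695.7877…
Penalty: 18 × 1.75% × CHF 3,300.00 = CHF 1,039.50
Final settlement = outstanding balance + penalty = CHF 2,695.7877… + CHF 1,039.50 = CHF 3,735.29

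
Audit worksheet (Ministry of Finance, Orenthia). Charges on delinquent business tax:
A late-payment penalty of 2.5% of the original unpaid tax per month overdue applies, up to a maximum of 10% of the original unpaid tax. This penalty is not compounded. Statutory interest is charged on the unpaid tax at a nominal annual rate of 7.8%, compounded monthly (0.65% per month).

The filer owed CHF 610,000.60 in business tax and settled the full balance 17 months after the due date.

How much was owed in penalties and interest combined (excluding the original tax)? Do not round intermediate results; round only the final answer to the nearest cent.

CHF 132,026.74

Penalty (uncapped): 17 × 2.5% × CHF 610,000.60 = CHF 259,250.26…; cap = 10% × CHF 610,000.60 = CHF 61,000.06 → penalty = CHF 61,000.06
Interest: CHF 610,000.60 × ((1 + 0.0065)^17 − 1) = CHF 610,000.60 × 0.1164371… = CHF 71,026.6802…
Penalties + interest = CHF 61,000.0600 + CHF 71,026.6802… = CHF 132,026.74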